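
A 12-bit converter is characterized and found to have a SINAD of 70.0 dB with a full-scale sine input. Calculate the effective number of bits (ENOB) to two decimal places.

11.34 bits

ENOB = (SINAD − 1.76) / 6.02 = (70.0 − 1.76)/6.02 = 11.336.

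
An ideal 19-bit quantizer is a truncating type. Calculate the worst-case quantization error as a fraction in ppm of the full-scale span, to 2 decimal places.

Truncating → worst-case error = 1 LSB = V_FS/2^19, so 1e+06/524288 = 1.90735 ppm of full scale.

1.91 ppm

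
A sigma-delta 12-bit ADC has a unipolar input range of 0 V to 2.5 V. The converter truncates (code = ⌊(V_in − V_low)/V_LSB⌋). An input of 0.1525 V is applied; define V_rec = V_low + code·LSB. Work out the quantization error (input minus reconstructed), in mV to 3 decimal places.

Step size: 2.5 V ÷ 2^12 = 0.610 mV.
(0.1525 − 0)/0.000610352 = 249.8560; ⌊·⌋ gives code 249.
Code 249 maps back to 0 + 249×0.000610352 V = 0.15197754 V.
Error = 0.1525 − 0.15197754 = 0.000522461 V = 0.522 mV.

0.522 mV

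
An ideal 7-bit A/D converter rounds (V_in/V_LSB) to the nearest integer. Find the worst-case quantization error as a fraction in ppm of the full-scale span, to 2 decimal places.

3906.25 ppm

Rounding → worst-case error = ½ LSB = V_FS/2^8, so 1e+06/256 = 3906.25 ppm of full scale.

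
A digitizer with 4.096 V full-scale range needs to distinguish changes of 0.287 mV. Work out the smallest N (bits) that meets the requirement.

Number of steps required ≥ 4.096 V / 0.287 mV = 14271.78.
Need 2^N ≥ 14271.78; 2^13 = 8192, 2^14 = 16384.
Minimum N = 14.

14 bits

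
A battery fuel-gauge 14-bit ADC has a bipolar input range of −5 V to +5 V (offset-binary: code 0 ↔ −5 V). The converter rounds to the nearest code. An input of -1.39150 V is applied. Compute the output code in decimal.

LSB = 10 V / 16384 = 0.610 mV.
Input sits at 5912.166 steps above V_low.
round(5912.166) = 5912.

code 5912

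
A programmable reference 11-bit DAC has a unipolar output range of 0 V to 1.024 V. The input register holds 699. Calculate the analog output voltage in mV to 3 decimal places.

349.500 mV

LSB = 1.024 V / 2^11 = 0.500 mV.
V_out = 0 + 699 × 0.0005 V = 0.3495 V.
= 349.500 mV.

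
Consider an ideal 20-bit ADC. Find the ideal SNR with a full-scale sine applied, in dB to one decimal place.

SNR ≈ 6.02·N + 1.76 dB = 6.02·20 + 1.76 = 122.16 dB.

122.2 dB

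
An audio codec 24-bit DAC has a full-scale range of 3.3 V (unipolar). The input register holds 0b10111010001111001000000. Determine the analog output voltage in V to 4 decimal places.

LSB = 3.3 V / 2^24 = 0.20 µV.
Code 0b10111010001111001000000 = 6102592 decimal.
V_out = 0 + 6102592 × 1.96695e-07 V = 1.20035 V.

1.2004 V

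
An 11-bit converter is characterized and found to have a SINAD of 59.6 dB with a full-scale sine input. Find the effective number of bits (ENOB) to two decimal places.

ENOB = (SINAD − 1.76) / 6.02 = (59.6 − 1.76)/6.02 = 9.608.

9.61 bits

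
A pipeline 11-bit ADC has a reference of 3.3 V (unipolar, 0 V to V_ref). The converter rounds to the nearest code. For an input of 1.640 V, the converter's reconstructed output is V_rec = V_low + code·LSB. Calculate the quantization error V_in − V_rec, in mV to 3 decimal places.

-0.332 mV

One LSB is 3.3 V / 2048 = 1.611 mV.
(V_in − V_low)/LSB = (1.640 − 0)/0.00161133 = 1017.7939 → code 1018 (round).
V_rec = 0 + 1018·0.00161133 = 1.640332 V.
Error = 1.640 − 1.640332 = -0.000332031 V = -0.332 mV.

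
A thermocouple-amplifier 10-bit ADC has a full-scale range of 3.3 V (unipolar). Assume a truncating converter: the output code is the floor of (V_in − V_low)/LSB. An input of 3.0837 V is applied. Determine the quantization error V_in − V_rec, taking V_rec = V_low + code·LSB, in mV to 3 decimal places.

2.841 mV

One LSB is 3.3 V / 1024 = 3.223 mV.
(3.0837 − 0)/0.00322266 = 956.8815; ⌊·⌋ gives code 956.
V_rec = 0 + 956·0.00322266 = 3.0808594 V.
V_in − V_rec = 0.00284062 V = 2.841 mV.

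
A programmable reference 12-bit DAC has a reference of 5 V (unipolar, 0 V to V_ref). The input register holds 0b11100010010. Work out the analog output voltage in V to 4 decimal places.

2.2095 V

LSB = 5 V / 2^12 = 1.221 mV.
Code 0b11100010010 = 1810 decimal.
V_out = 0 + 1810 × 0.0012207 V = 2.20947 V.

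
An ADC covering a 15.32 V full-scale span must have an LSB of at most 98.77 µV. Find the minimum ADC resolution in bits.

Number of steps required ≥ 15.32 V / 98.77 µV = 155107.83.
Need 2^N ≥ 155107.83; 2^17 = 131072, 2^18 = 262144.
Minimum N = 18.

18 bits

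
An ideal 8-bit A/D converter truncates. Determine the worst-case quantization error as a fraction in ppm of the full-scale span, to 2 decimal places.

Truncating → worst-case error = 1 LSB = V_FS/2^8, so 1e+06/256 = 3906.25 ppm of full scale.

3906.25 ppm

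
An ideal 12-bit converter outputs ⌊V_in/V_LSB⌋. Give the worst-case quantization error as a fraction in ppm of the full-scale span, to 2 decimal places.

244.14 ppm

Truncating → worst-case error = 1 LSB = V_FS/2^12, so 1e+06/4096 = 244.141 ppm of full scale.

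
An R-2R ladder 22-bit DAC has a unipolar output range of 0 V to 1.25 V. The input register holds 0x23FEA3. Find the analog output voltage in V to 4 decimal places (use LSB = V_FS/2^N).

0.7030 V

LSB = 1.25 V / 2^22 = 0.30 µV.
Code 0x23FEA3 = 2358947 decimal.
V_out = 0 + 2358947 × 2.98023e-07 V = 0.703021 V.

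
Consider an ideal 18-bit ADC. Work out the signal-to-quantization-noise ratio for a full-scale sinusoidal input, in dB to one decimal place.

110.1 dB

SNR ≈ 6.02·N + 1.76 dB = 6.02·18 + 1.76 = 110.12 dB.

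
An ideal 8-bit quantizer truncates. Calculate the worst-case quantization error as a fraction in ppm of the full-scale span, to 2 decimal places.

3906.25 ppm

Truncating → worst-case error = 1 LSB = V_FS/2^8, so 1e+06/256 = 3906.25 ppm of full scale.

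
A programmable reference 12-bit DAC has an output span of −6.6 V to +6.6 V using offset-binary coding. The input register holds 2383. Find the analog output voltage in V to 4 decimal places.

LSB = 13.2 V / 2^12 = 3.223 mV.
V_out = (−6.6) + 2383 × 0.00322266 V = 1.07959 V.

1.0796 V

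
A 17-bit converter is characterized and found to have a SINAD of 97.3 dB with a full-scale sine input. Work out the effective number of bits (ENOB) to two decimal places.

ENOB = (SINAD − 1.76) / 6.02 = (97.3 − 1.76)/6.02 = 15.870.

15.87 bits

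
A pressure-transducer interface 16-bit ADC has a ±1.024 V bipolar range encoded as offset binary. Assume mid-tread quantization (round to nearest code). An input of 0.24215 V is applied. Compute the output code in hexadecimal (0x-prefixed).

LSB = 2.048 V / 65536 = 31.25 µV.
(V_in − V_low)/LSB = (0.24215 − (−1.024)) / 3.125e-05 = 40516.800.
So the output code is 40517.
In hexadecimal (0x-prefixed): 0x9E45.

code 0x9E45 (decimal 40517)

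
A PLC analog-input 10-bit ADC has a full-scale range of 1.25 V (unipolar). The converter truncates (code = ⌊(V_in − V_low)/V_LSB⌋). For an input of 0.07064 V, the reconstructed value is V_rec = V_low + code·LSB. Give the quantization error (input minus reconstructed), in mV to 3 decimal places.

One LSB is 1.25 V / 1024 = 1.221 mV.
Scaled input = 57.8683 LSBs, so code = 57.
V_rec = 0 + 57·0.0012207 = 0.069580078 V.
Difference: 0.00105992 V → 1.060 mV.

1.060 mV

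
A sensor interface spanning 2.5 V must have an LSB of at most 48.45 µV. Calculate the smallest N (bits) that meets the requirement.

16 bits

Number of steps required ≥ 2.5 V / 48.45 µV = 51599.59.
Need 2^N ≥ 51599.59; 2^15 = 32768, 2^16 = 65536.
Minimum N = 16.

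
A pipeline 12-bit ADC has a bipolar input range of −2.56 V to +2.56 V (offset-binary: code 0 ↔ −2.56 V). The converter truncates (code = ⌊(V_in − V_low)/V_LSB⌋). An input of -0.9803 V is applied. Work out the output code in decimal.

Full-scale span = 5.12 V; LSB = 5.12/2^12 = 1.250 mV.
(V_in − V_low)/LSB = (-0.9803 − (−2.56)) / 0.00125 = 1263.760.
⌊·⌋(1263.760) = 1263.

code 1263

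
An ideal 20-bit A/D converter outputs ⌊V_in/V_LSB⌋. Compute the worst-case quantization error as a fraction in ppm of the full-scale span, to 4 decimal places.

0.9537 ppm

Truncating → worst-case error = 1 LSB = V_FS/2^20, so 1e+06/1048576 = 0.953674 ppm of full scale.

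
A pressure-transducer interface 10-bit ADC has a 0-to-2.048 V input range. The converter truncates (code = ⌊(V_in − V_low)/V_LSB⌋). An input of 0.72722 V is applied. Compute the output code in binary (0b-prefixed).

LSB = 2.048 V / 1024 = 2.000 mV.
Input sits at 363.610 steps above V_low.
⌊·⌋(363.610) = 363.
In binary (0b-prefixed): 0b101101011.

code 0b101101011 (decimal 363)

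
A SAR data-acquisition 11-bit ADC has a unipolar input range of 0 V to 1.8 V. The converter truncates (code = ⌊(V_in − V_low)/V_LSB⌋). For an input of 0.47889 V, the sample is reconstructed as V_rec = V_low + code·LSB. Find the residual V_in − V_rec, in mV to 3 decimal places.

LSB = 1.8/2^11 = 0.879 mV.
(0.47889 − 0)/0.000878906 = 544.8704; ⌊·⌋ gives code 544.
V_rec = 0 + 544·0.000878906 = 0.478125 V.
V_in − V_rec = 0.000765 V = 0.765 mV.

0.765 mV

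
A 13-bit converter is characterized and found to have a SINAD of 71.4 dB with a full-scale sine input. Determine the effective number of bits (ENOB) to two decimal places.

ENOB = (SINAD − 1.76) / 6.02 = (71.4 − 1.76)/6.02 = 11.568.

11.57 bits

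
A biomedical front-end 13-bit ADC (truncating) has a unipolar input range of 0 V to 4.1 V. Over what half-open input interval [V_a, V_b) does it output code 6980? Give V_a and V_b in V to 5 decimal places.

[3.49341 V, 3.49391 V)

LSB = 4.1/2^13 = 0.500 mV.
V_a = V_low + 6980·LSB = 3.49341 V; V_b = V_low + 6981·LSB = 3.49391 V.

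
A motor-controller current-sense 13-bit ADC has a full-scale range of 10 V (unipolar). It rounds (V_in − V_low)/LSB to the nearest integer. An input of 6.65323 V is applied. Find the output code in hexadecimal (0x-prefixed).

code 0x154A (decimal 5450)

With 8192 levels over 10 V, one step is 1.221 mV.
(V_in − V_low)/LSB = (6.65323 − 0) / 0.0012207 = 5450.326.
Round → code 5450.
In hexadecimal (0x-prefixed): 0x154A.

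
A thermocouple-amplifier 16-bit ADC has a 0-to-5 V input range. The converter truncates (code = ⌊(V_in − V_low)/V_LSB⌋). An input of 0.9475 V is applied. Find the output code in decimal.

code 12419

LSB = 5 V / 65536 = 76.29 µV.
(V_in − V_low)/LSB = (0.9475 − 0) / 7.62939e-05 = 12419.072.
So the output code is 12419.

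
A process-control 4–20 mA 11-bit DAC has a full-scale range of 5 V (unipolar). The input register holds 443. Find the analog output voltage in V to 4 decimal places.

LSB = 5 V / 2^11 = 2.441 mV.
V_out = 0 + 443 × 0.00244141 V = 1.08154 V.

1.0815 V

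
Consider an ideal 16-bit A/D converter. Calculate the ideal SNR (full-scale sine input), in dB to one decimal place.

98.1 dB

SNR ≈ 6.02·N + 1.76 dB = 6.02·16 + 1.76 = 98.08 dB.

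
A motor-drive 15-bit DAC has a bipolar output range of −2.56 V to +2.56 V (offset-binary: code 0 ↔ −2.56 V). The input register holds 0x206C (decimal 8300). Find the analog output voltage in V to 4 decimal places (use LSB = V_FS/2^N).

LSB = 5.12 V / 2^15 = 156.25 µV.
Code 0x206C = 8300 decimal.
V_out = (−2.56) + 8300 × 0.00015625 V = -1.26313 V.

-1.2631 V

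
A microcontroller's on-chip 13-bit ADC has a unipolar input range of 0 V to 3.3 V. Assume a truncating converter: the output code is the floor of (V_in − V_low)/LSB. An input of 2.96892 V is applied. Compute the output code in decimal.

code 7370

Full-scale span = 3.3 V; LSB = 3.3/2^13 = 402.83 µV.
(V_in − V_low)/LSB = (2.96892 − 0) / 0.000402832 = 7370.119.
Floor → code 7370.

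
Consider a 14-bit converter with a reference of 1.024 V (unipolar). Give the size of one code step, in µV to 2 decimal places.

Full-scale span = 1.024 V.
LSB = 1.024 / 2^14 = 1.024 / 16384 = 6.25e-05 V = 62.50 µV.

62.50 µV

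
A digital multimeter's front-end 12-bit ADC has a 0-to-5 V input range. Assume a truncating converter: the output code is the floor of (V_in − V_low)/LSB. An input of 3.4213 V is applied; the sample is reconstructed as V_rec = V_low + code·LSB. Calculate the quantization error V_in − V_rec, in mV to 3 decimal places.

LSB = 5/2^12 = 1.221 mV.
(V_in − V_low)/LSB = (3.4213 − 0)/0.0012207 = 2802.7290 → code 2802 (floor).
Code 2802 maps back to 0 + 2802×0.0012207 V = 3.4204102 V.
Error = 3.4213 − 3.4204102 = 0.000889844 V = 0.890 mV.

0.890 mV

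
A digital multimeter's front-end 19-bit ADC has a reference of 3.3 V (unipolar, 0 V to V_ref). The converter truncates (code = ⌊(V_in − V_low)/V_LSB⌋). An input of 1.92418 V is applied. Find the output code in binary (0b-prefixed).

code 0b1001010101000101000 (decimal 305704)

LSB = 3.3 V / 524288 = 6.29 µV.
(V_in − V_low)/LSB = (1.92418 − 0) / 6.29425e-06 = 305704.389.
Floor → code 305704.
In binary (0b-prefixed): 0b1001010101000101000.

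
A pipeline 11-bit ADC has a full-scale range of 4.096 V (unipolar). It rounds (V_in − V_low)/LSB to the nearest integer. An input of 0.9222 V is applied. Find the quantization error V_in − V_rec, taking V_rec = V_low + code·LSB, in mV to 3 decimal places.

LSB = 4.096/2^11 = 2.000 mV.
(V_in − V_low)/LSB = (0.9222 − 0)/0.002 = 461.1000 → code 461 (round).
Code 461 maps back to 0 + 461×0.002 V = 0.922 V.
Difference: 0.0002 V → 0.200 mV.

0.200 mV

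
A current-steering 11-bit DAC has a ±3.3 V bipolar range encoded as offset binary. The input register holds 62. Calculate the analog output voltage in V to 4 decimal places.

-3.1002 V

LSB = 6.6 V / 2^11 = 3.223 mV.
V_out = (−3.3) + 62 × 0.00322266 V = -3.1002 V.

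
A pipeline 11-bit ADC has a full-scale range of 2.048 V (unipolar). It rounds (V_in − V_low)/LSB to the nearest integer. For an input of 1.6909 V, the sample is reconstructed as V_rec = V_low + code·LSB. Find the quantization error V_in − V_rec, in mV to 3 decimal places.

-0.100 mV

LSB = 2.048/2^11 = 1.000 mV.
(1.6909 − 0)/0.001 = 1690.9000; round gives code 1691.
V_rec = 0 + 1691·0.001 = 1.691 V.
Error = 1.6909 − 1.691 = -0.0001 V = -0.100 mV.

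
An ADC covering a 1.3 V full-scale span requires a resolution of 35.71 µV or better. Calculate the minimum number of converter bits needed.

Number of steps required ≥ 1.3 V / 35.71 µV = 36404.37.
Need 2^N ≥ 36404.37; 2^15 = 32768, 2^16 = 65536.
Minimum N = 16.

16 bits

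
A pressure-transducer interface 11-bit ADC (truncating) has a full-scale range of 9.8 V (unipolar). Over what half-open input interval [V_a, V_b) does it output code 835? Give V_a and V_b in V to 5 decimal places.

LSB = 9.8/2^11 = 4.785 mV.
V_a = V_low + 835·LSB = 3.99561 V; V_b = V_low + 836·LSB = 4.00039 V.

[3.99561 V, 4.00039 V)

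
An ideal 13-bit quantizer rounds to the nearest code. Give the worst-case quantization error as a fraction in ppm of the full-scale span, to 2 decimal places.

Rounding → worst-case error = ½ LSB = V_FS/2^14, so 1e+06/16384 = 61.0352 ppm of full scale.

61.04 ppm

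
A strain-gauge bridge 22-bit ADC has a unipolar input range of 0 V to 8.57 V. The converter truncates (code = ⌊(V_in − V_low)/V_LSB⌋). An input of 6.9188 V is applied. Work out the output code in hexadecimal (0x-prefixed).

code 0x33AB42 (decimal 3386178)

With 4194304 levels over 8.57 V, one step is 2.04 µV.
(V_in − V_low)/LSB = (6.9188 − 0) / 2.04325e-06 = 3386178.590.
⌊·⌋(3386178.590) = 3386178.
In hexadecimal (0x-prefixed): 0x33AB42.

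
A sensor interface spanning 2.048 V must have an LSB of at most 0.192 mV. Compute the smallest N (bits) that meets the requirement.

Number of steps required ≥ 2.048 V / 0.192 mV = 10666.67.
Need 2^N ≥ 10666.67; 2^13 = 8192, 2^14 = 16384.
Minimum N = 14.

14 bits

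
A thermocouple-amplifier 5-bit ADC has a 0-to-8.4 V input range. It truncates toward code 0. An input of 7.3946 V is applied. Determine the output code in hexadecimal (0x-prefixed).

With 32 levels over 8.4 V, one step is 262.500 mV.
(V_in − V_low)/LSB = (7.3946 − 0) / 0.2625 = 28.170.
⌊·⌋(28.170) = 28.
In hexadecimal (0x-prefixed): 0x1C.

code 0x1C (decimal 28)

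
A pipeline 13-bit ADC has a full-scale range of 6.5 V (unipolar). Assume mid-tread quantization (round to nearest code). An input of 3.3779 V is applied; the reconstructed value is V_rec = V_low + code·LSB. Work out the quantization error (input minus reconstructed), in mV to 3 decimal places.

0.153 mV

Step size: 6.5 V ÷ 2^13 = 0.793 mV.
(3.3779 − 0)/0.000793457 = 4257.1934; round gives code 4257.
Reconstructed: 3.3777466 V.
V_in − V_rec = 0.000153418 V = 0.153 mV.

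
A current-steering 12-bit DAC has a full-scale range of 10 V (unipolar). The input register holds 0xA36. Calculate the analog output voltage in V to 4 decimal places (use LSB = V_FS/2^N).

6.3818 V

LSB = 10 V / 2^12 = 2.441 mV.
Code 0xA36 = 2614 decimal.
V_out = 0 + 2614 × 0.00244141 V = 6.38184 V.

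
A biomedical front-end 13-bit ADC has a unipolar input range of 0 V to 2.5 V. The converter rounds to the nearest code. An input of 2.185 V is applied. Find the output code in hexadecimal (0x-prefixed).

With 8192 levels over 2.5 V, one step is 305.18 µV.
Input sits at 7159.808 steps above V_low.
round(7159.808) = 7160.
In hexadecimal (0x-prefixed): 0x1BF8.

code 0x1BF8 (decimal 7160)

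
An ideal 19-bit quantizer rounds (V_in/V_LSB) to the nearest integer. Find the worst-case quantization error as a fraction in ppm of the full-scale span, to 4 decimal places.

0.9537 ppm

Rounding → worst-case error = ½ LSB = V_FS/2^20, so 1e+06/1048576 = 0.953674 ppm of full scale.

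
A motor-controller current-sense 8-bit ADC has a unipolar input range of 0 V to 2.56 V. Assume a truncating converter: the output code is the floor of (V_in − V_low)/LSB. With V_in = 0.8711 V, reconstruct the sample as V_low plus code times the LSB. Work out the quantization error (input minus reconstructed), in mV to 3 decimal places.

Step size: 2.56 V ÷ 2^8 = 10.000 mV.
(0.8711 − 0)/0.01 = 87.1100; ⌊·⌋ gives code 87.
V_rec = 0 + 87·0.01 = 0.87 V.
V_in − V_rec = 0.0011 V = 1.100 mV.

1.100 mV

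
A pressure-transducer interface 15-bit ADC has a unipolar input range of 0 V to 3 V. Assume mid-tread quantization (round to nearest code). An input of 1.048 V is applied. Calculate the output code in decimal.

With 32768 levels over 3 V, one step is 91.55 µV.
(1.048 − 0) / 9.15527e-05 = 11446.955 LSBs.
So the output code is 11447.

code 11447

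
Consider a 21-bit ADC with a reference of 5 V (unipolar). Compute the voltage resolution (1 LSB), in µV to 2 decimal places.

2.38 µV

Full-scale span = 5 V.
LSB = 5 / 2^21 = 5 / 2097152 = 2.38419e-06 V = 2.38 µV.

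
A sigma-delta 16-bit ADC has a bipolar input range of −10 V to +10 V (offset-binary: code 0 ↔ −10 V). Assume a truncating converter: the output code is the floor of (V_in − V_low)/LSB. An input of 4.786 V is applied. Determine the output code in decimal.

code 48450

With 65536 levels over 20 V, one step is 305.18 µV.
(V_in − V_low)/LSB = (4.786 − (−10)) / 0.000305176 = 48450.765.
Floor → code 48450.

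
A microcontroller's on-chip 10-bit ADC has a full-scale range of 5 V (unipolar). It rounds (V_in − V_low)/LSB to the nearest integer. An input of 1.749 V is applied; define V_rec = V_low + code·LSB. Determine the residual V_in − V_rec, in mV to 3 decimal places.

Step size: 5 V ÷ 2^10 = 4.883 mV.
(V_in − V_low)/LSB = (1.749 − 0)/0.00488281 = 358.1952 → code 358 (round).
V_rec = 0 + 358·0.00488281 = 1.7480469 V.
Error = 1.749 − 1.7480469 = 0.000953125 V = 0.953 mV.

0.953 mV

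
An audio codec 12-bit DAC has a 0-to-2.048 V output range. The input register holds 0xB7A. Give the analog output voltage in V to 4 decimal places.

LSB = 2.048 V / 2^12 = 0.500 mV.
Code 0xB7A = 2938 decimal.
V_out = 0 + 2938 × 0.0005 V = 1.469 V.

1.4690 V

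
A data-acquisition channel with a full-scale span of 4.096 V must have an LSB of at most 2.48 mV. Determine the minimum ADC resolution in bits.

Number of steps required ≥ 4.096 V / 2.48 mV = 1651.61.
Need 2^N ≥ 1651.61; 2^10 = 1024, 2^11 = 2048.
Minimum N = 11.

11 bits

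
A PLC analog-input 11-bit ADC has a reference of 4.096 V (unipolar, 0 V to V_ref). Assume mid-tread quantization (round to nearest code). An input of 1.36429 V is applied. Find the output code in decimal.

code 682

Full-scale span = 4.096 V; LSB = 4.096/2^11 = 2.000 mV.
Input sits at 682.145 steps above V_low.
Round → code 682.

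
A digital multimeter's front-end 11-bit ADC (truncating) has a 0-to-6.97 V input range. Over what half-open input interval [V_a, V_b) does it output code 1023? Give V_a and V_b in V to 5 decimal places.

[3.48160 V, 3.48500 V)

LSB = 6.97/2^11 = 3.403 mV.
V_a = V_low + 1023·LSB = 3.4816 V; V_b = V_low + 1024·LSB = 3.485 V.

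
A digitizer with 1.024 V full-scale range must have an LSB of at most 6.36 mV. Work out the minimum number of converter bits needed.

8 bits

Number of steps required ≥ 1.024 V / 6.36 mV = 161.01.
Need 2^N ≥ 161.01; 2^7 = 128, 2^8 = 256.
Minimum N = 8.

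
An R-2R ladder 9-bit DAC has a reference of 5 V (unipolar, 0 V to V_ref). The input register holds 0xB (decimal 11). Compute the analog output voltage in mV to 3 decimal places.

107.422 mV

LSB = 5 V / 2^9 = 9.766 mV.
Code 0xB = 11 decimal.
V_out = 0 + 11 × 0.00976562 V = 0.107422 V.
= 107.422 mV.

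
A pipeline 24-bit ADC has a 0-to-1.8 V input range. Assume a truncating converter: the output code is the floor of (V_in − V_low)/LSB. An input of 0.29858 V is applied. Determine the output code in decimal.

code 2782967

LSB = 1.8 V / 16777216 = 0.11 µV.
Input sits at 2782967.307 steps above V_low.
⌊·⌋(2782967.307) = 2782967.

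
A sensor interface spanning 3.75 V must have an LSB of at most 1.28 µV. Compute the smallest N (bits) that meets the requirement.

22 bits

Number of steps required ≥ 3.75 V / 1.28 µV = 2929687.50.
Need 2^N ≥ 2929687.50; 2^21 = 2097152, 2^22 = 4194304.
Minimum N = 22.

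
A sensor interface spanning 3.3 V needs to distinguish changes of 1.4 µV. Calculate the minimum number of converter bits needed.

22 bits

Number of steps required ≥ 3.3 V / 1.4 µV = 2357142.86.
Need 2^N ≥ 2357142.86; 2^21 = 2097152, 2^22 = 4194304.
Minimum N = 22.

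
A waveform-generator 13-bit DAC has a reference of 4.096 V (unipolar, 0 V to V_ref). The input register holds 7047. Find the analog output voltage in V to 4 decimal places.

3.5235 V

LSB = 4.096 V / 2^13 = 0.500 mV.
V_out = 0 + 7047 × 0.0005 V = 3.5235 V.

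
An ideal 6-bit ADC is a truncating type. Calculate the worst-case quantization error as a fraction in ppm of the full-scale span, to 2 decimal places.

15625.00 ppm

Truncating → worst-case error = 1 LSB = V_FS/2^6, so 1e+06/64 = 15625 ppm of full scale.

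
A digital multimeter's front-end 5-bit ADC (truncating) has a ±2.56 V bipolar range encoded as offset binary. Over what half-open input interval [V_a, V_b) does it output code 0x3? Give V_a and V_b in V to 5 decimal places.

[-2.08000 V, -1.92000 V)

LSB = 5.12/2^5 = 160.000 mV.
Code 0x3 = 3 decimal.
V_a = V_low + 3·LSB = -2.08 V; V_b = V_low + 4·LSB = -1.92 V.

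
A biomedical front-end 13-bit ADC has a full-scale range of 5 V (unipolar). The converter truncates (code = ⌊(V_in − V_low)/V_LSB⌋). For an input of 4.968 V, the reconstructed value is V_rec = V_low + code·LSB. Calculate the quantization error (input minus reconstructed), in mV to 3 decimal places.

0.349 mV

Step size: 5 V ÷ 2^13 = 0.610 mV.
(4.968 − 0)/0.000610352 = 8139.5712; ⌊·⌋ gives code 8139.
Code 8139 maps back to 0 + 8139×0.000610352 V = 4.9676514 V.
Difference: 0.000348633 V → 0.349 mV.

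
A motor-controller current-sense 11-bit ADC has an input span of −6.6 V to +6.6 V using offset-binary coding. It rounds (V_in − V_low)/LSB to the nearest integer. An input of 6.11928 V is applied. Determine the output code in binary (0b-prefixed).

code 0b11110110101 (decimal 1973)

LSB = 13.2 V / 2048 = 6.445 mV.
(V_in − V_low)/LSB = (6.11928 − (−6.6)) / 0.00644531 = 1973.416.
Round → code 1973.
In binary (0b-prefixed): 0b11110110101.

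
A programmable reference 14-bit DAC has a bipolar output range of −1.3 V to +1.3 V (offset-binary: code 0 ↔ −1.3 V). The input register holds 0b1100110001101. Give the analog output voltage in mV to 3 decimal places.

-262.000 mV

LSB = 2.6 V / 2^14 = 158.69 µV.
Code 0b1100110001101 = 6541 decimal.
V_out = (−1.3) + 6541 × 0.000158691 V = -0.262 V.
= -262.000 mV.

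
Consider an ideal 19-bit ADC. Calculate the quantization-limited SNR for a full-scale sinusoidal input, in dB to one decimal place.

116.1 dB

SNR ≈ 6.02·N + 1.76 dB = 6.02·19 + 1.76 = 116.14 dB.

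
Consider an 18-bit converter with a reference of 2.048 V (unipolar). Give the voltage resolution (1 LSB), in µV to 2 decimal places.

7.81 µV

Full-scale span = 2.048 V.
LSB = 2.048 / 2^18 = 2.048 / 262144 = 7.8125e-06 V = 7.81 µV.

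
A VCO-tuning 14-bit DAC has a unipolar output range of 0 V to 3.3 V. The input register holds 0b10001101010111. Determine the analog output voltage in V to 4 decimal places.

1.8222 V

LSB = 3.3 V / 2^14 = 201.42 µV.
Code 0b10001101010111 = 9047 decimal.
V_out = 0 + 9047 × 0.000201416 V = 1.82221 V.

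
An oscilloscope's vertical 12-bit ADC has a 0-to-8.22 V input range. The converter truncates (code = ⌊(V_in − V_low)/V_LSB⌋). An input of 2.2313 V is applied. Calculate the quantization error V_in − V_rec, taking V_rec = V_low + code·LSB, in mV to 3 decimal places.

1.705 mV

Step size: 8.22 V ÷ 2^12 = 2.007 mV.
(V_in − V_low)/LSB = (2.2313 − 0)/0.00200684 = 1111.8497 → code 1111 (floor).
V_rec = 0 + 1111·0.00200684 = 2.2295947 V.
Difference: 0.00170527 V → 1.705 mV.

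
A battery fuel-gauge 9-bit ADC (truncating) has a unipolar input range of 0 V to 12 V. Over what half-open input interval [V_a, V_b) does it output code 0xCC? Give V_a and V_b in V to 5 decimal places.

[4.78125 V, 4.80469 V)

LSB = 12/2^9 = 23.438 mV.
Code 0xCC = 204 decimal.
V_a = V_low + 204·LSB = 4.78125 V; V_b = V_low + 205·LSB = 4.80469 V.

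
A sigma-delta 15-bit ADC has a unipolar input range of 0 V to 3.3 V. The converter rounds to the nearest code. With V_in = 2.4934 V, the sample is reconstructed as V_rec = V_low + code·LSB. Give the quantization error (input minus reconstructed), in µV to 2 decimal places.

LSB = 3.3/2^15 = 100.71 µV.
(V_in − V_low)/LSB = (2.4934 − 0)/0.000100708 = 24758.7064 → code 24759 (round).
V_rec = 0 + 24759·0.000100708 = 2.4934296 V.
V_in − V_rec = -2.95654e-05 V = -29.57 µV.

-29.57 µV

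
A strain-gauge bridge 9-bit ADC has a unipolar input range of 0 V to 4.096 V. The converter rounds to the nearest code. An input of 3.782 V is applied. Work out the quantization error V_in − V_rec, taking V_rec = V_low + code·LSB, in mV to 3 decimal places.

Step size: 4.096 V ÷ 2^9 = 8.000 mV.
(V_in − V_low)/LSB = (3.782 − 0)/0.008 = 472.7500 → code 473 (round).
V_rec = 0 + 473·0.008 = 3.784 V.
Difference: -0.002 V → -2.000 mV.

-2.000 mV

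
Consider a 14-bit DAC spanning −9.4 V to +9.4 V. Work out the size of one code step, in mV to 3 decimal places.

Full-scale span = 18.8 V.
LSB = 18.8 / 2^14 = 18.8 / 16384 = 0.00114746 V = 1.147 mV.

1.147 mV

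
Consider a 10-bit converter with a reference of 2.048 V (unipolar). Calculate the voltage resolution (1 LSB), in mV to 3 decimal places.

2.000 mV

Full-scale span = 2.048 V.
LSB = 2.048 / 2^10 = 2.048 / 1024 = 0.002 V = 2.000 mV.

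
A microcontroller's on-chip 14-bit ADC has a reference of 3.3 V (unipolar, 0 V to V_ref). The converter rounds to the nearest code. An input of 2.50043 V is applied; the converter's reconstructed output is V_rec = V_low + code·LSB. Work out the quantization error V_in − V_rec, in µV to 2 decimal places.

51.58 µV

LSB = 3.3/2^14 = 201.42 µV.
(2.50043 − 0)/0.000201416 = 12414.2561; round gives code 12414.
Code 12414 maps back to 0 + 12414×0.000201416 V = 2.5003784 V.
V_in − V_rec = 5.1582e-05 V = 51.58 µV.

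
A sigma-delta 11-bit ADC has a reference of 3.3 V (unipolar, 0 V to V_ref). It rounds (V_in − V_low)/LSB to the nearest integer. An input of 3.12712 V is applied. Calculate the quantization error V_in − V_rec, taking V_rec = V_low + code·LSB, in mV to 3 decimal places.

-0.468 mV

LSB = 3.3/2^11 = 1.611 mV.
(V_in − V_low)/LSB = (3.12712 − 0)/0.00161133 = 1940.7096 → code 1941 (round).
Reconstructed: 3.1275879 V.
V_in − V_rec = -0.000467891 V = -0.468 mV.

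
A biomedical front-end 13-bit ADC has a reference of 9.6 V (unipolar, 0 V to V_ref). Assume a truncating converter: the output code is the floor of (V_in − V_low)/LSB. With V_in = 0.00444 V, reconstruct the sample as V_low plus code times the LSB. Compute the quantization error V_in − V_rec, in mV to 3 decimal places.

LSB = 9.6/2^13 = 1.172 mV.
(V_in − V_low)/LSB = (0.00444 − 0)/0.00117187 = 3.7888 → code 3 (floor).
Code 3 maps back to 0 + 3×0.00117187 V = 0.003515625 V.
Difference: 0.000924375 V → 0.924 mV.

0.924 mV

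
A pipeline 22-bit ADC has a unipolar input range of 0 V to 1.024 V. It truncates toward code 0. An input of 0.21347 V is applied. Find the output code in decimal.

code 874373

LSB = 1.024 V / 4194304 = 0.24 µV.
Input sits at 874373.120 steps above V_low.
⌊·⌋(874373.120) = 874373.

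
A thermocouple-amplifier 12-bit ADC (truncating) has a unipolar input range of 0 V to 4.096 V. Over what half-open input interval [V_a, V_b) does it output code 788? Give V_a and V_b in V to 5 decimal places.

LSB = 4.096/2^12 = 1.000 mV.
V_a = V_low + 788·LSB = 0.788 V; V_b = V_low + 789·LSB = 0.789 V.

[0.78800 V, 0.78900 V)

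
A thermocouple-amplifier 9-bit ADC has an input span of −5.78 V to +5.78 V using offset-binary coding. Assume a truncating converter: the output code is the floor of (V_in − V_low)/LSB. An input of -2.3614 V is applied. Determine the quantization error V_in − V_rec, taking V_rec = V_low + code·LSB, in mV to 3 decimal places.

One LSB is 11.56 V / 512 = 22.578 mV.
(V_in − V_low)/LSB = (-2.3614 − (−5.78))/0.0225781 = 151.4120 → code 151 (floor).
V_rec = (−5.78) + 151·0.0225781 = -2.3707031 V.
V_in − V_rec = 0.00930313 V = 9.303 mV.

9.303 mV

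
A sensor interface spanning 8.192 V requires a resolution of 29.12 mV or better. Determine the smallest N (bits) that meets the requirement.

Number of steps required ≥ 8.192 V / 29.12 mV = 281.32.
Need 2^N ≥ 281.32; 2^8 = 256, 2^9 = 512.
Minimum N = 9.

9 bits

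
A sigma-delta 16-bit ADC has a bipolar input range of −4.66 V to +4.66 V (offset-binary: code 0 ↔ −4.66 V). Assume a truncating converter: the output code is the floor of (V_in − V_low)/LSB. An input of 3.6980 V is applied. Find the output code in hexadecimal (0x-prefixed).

code 0xE593 (decimal 58771)

LSB = 9.32 V / 65536 = 142.21 µV.
Input sits at 58771.447 steps above V_low.
Floor → code 58771.
In hexadecimal (0x-prefixed): 0xE593.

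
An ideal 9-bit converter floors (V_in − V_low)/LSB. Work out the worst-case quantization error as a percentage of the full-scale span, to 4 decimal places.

Truncating → worst-case error = 1 LSB = V_FS/2^9, so 100/512 = 0.195312 % of full scale.

0.1953 %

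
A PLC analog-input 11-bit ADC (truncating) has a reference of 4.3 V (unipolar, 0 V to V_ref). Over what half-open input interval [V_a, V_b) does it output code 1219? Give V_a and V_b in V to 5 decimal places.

LSB = 4.3/2^11 = 2.100 mV.
V_a = V_low + 1219·LSB = 2.55942 V; V_b = V_low + 1220·LSB = 2.56152 V.

[2.55942 V, 2.56152 V)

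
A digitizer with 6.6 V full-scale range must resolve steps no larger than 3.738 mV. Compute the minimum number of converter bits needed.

Number of steps required ≥ 6.6 V / 3.738 mV = 1765.65.
Need 2^N ≥ 1765.65; 2^10 = 1024, 2^11 = 2048.
Minimum N = 11.

11 bits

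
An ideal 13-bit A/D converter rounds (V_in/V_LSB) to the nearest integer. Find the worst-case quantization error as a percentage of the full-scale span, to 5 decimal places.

0.00610 %

Rounding → worst-case error = ½ LSB = V_FS/2^14, so 100/16384 = 0.00610352 % of full scale.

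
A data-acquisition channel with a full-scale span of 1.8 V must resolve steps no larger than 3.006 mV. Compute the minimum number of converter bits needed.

10 bits

Number of steps required ≥ 1.8 V / 3.006 mV = 598.80.
Need 2^N ≥ 598.80; 2^9 = 512, 2^10 = 1024.
Minimum N = 10.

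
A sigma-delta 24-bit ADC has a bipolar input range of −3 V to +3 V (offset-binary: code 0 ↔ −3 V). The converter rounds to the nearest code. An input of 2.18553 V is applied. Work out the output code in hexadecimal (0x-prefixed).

Full-scale span = 6 V; LSB = 6/2^24 = 0.36 µV.
(2.18553 − (−3)) / 3.57628e-07 = 14499792.814 LSBs.
Round → code 14499793.
In hexadecimal (0x-prefixed): 0xDD3FD1.

code 0xDD3FD1 (decimal 14499793)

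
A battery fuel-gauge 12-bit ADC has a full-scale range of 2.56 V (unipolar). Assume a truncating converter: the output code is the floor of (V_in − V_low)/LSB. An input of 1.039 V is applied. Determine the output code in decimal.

LSB = 2.56 V / 4096 = 0.625 mV.
(V_in − V_low)/LSB = (1.039 − 0) / 0.000625 = 1662.400.
Floor → code 1662.

code 1662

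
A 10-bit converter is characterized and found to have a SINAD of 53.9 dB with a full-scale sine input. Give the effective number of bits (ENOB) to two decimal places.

8.66 bits

ENOB = (SINAD − 1.76) / 6.02 = (53.9 − 1.76)/6.02 = 8.661.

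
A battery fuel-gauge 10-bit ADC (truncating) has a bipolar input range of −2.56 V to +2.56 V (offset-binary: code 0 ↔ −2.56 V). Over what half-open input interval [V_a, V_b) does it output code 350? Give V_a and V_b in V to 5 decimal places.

LSB = 5.12/2^10 = 5.000 mV.
V_a = V_low + 350·LSB = -0.81 V; V_b = V_low + 351·LSB = -0.805 V.

[-0.81000 V, -0.80500 V)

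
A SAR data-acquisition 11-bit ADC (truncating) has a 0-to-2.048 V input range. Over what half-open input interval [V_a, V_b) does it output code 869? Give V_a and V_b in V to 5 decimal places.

LSB = 2.048/2^11 = 1.000 mV.
V_a = V_low + 869·LSB = 0.869 V; V_b = V_low + 870·LSB = 0.87 V.

[0.86900 V, 0.87000 V)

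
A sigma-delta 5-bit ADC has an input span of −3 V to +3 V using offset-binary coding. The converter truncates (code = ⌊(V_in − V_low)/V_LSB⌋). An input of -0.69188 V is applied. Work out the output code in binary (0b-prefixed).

Full-scale span = 6 V; LSB = 6/2^5 = 187.500 mV.
(-0.69188 − (−3)) / 0.1875 = 12.310 LSBs.
Floor → code 12.
In binary (0b-prefixed): 0b1100.

code 0b1100 (decimal 12)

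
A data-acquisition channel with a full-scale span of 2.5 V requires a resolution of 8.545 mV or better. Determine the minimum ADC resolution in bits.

9 bits

Number of steps required ≥ 2.5 V / 8.545 mV = 292.57.
Need 2^N ≥ 292.57; 2^8 = 256, 2^9 = 512.
Minimum N = 9.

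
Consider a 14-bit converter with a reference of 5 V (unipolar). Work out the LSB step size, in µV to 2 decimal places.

305.18 µV

Full-scale span = 5 V.
LSB = 5 / 2^14 = 5 / 16384 = 0.000305176 V = 305.18 µV.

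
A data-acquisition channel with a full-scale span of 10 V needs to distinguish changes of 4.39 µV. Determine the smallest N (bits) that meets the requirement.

Number of steps required ≥ 10 V / 4.39 µV = 2277904.33.
Need 2^N ≥ 2277904.33; 2^21 = 2097152, 2^22 = 4194304.
Minimum N = 22.

22 bits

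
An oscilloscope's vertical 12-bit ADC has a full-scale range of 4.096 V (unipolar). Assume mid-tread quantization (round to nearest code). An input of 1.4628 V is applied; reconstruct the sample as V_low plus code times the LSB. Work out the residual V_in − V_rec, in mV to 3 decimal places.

LSB = 4.096/2^12 = 1.000 mV.
Scaled input = 1462.8000 LSBs, so code = 1463.
Code 1463 maps back to 0 + 1463×0.001 V = 1.463 V.
Difference: -0.0002 V → -0.200 mV.

-0.200 mV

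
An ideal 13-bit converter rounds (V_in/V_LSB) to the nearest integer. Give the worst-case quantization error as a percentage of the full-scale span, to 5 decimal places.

Rounding → worst-case error = ½ LSB = V_FS/2^14, so 100/16384 = 0.00610352 % of full scale.

0.00610 %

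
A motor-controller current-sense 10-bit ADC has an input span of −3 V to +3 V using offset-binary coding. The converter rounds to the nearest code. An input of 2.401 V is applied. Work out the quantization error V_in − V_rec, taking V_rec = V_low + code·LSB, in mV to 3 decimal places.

Step size: 6 V ÷ 2^10 = 5.859 mV.
(2.401 − (−3))/0.00585938 = 921.7707; round gives code 922.
Reconstructed: 2.4023438 V.
Error = 2.401 − 2.4023438 = -0.00134375 V = -1.344 mV.

-1.344 mV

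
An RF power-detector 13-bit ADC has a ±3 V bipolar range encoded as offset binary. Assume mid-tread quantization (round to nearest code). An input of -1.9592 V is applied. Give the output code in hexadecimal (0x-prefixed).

LSB = 6 V / 8192 = 0.732 mV.
(V_in − V_low)/LSB = (-1.9592 − (−3)) / 0.000732422 = 1421.039.
So the output code is 1421.
In hexadecimal (0x-prefixed): 0x58D.

code 0x58D (decimal 1421)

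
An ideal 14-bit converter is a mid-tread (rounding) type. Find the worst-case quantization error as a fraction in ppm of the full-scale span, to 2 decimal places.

30.52 ppm

Rounding → worst-case error = ½ LSB = V_FS/2^15, so 1e+06/32768 = 30.5176 ppm of full scale.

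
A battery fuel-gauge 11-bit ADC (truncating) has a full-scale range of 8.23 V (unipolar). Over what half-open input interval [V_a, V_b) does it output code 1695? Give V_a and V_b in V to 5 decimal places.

LSB = 8.23/2^11 = 4.019 mV.
V_a = V_low + 1695·LSB = 6.81145 V; V_b = V_low + 1696·LSB = 6.81547 V.

[6.81145 V, 6.81547 V)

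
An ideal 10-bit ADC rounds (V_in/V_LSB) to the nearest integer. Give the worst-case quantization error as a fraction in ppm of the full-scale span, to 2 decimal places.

488.28 ppm

Rounding → worst-case error = ½ LSB = V_FS/2^11, so 1e+06/2048 = 488.281 ppm of full scale.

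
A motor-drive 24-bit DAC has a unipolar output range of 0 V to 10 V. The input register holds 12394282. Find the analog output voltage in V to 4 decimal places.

7.3876 V

LSB = 10 V / 2^24 = 0.60 µV.
V_out = 0 + 12394282 × 5.96046e-07 V = 7.38757 V.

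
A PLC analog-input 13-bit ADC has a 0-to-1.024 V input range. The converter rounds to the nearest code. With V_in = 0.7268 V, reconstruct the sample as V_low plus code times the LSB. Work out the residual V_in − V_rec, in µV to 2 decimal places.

50.00 µV

One LSB is 1.024 V / 8192 = 125.00 µV.
(V_in − V_low)/LSB = (0.7268 − 0)/0.000125 = 5814.4000 → code 5814 (round).
Reconstructed: 0.72675 V.
V_in − V_rec = 5e-05 V = 50.00 µV.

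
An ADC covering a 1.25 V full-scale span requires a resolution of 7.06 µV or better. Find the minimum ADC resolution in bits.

18 bits

Number of steps required ≥ 1.25 V / 7.06 µV = 177053.82.
Need 2^N ≥ 177053.82; 2^17 = 131072, 2^18 = 262144.
Minimum N = 18.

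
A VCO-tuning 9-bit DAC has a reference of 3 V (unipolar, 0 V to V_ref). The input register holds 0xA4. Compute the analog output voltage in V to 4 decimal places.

LSB = 3 V / 2^9 = 5.859 mV.
Code 0xA4 = 164 decimal.
V_out = 0 + 164 × 0.00585938 V = 0.960938 V.

0.9609 V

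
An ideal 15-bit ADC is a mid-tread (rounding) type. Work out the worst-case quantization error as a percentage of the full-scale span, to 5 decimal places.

0.00153 %

Rounding → worst-case error = ½ LSB = V_FS/2^16, so 100/65536 = 0.00152588 % of full scale.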